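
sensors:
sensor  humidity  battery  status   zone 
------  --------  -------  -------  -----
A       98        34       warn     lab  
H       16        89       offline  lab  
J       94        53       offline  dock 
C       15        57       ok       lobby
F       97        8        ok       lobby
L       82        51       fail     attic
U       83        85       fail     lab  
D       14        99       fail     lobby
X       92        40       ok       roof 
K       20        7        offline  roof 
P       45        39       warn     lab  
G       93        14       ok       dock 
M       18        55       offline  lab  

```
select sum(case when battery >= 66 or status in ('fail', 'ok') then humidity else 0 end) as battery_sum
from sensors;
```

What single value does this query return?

492

sensor=A: ✗
sensor=H: ✓ → 16
sensor=J: ✗
sensor=C: ✓ → 15
sensor=F: ✓ → 97
sensor=L: ✓ → 82
sensor=U: ✓ → 83
sensor=D: ✓ → 14
sensor=X: ✓ → 92
sensor=K: ✗
sensor=P: ✗
sensor=G: ✓ → 93
sensor=M: ✗
battery_sum = 16 + 15 + 97 + 82 + 83 + 14 + 92 + 93 = 492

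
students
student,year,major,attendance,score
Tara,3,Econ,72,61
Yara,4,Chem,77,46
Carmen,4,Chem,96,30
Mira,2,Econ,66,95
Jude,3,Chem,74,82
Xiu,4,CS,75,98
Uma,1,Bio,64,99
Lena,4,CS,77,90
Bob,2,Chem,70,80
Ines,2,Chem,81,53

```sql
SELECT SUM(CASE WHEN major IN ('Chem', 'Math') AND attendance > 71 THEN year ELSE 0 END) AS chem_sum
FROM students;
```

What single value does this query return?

student=Tara: ✗
student=Yara: ✓ → 4
student=Carmen: ✓ → 4
student=Mira: ✗
student=Jude: ✓ → 3
student=Xiu: ✗
student=Uma: ✗
student=Lena: ✗
student=Bob: ✗
student=Ines: ✓ → 2
chem_sum = 4 + 4 + 3 + 2 = 13

13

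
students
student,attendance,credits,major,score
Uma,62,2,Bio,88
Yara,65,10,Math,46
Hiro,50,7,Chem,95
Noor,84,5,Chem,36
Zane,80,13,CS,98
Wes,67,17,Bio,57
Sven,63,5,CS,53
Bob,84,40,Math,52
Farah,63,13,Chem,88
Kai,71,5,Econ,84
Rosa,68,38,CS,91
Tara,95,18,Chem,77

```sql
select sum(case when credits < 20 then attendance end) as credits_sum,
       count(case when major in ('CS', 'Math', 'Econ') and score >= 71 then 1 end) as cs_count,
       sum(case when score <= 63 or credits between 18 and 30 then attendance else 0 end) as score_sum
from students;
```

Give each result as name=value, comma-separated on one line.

[credits_sum: credits < 20]
student=Uma: ✓ → 62
student=Yara: ✓ → 65
student=Hiro: ✓ → 50
student=Noor: ✓ → 84
student=Zane: ✓ → 80
student=Wes: ✓ → 67
student=Sven: ✓ → 63
student=Bob: ✗
student=Farah: ✓ → 63
student=Kai: ✓ → 71
student=Rosa: ✗
student=Tara: ✓ → 95
credits_sum = 62 + 65 + 50 + 84 + 80 + 67 + 63 + 63 + 71 + 95 = 700
—
[cs_count: major in ('CS', 'Math', 'Econ') and score >= 71]
student=Uma: ✗
student=Yara: ✗
student=Hiro: ✗
student=Noor: ✗
student=Zane: ✓ → 1
student=Wes: ✗
student=Sven: ✗
student=Bob: ✗
student=Farah: ✗
student=Kai: ✓ → 1
student=Rosa: ✓ → 1
student=Tara: ✗
cs_count = COUNT(1, 1, 1) = 3
—
[score_sum: score <= 63 or credits between 18 and 30]
student=Uma: ✗
student=Yara: ✓ → 65
student=Hiro: ✗
student=Noor: ✓ → 84
student=Zane: ✗
student=Wes: ✓ → 67
student=Sven: ✓ → 63
student=Bob: ✓ → 84
student=Farah: ✗
student=Kai: ✗
student=Rosa: ✗
student=Tara: ✓ → 95
score_sum = 65 + 84 + 67 + 63 + 84 + 95 = 458

credits_sum=700, cs_count=3, score_sum=458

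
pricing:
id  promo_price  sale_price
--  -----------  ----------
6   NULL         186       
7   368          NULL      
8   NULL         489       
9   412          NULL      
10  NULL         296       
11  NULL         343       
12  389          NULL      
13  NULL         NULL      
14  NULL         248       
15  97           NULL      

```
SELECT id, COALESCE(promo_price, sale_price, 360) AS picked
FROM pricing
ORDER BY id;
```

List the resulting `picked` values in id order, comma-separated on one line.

186, 368, 489, 412, 296, 343, 389, 360, 248, 97

id=6: promo_price=NULL, sale_price=186 → 186
id=7: promo_price=368 → 368
id=8: promo_price=NULL, sale_price=489 → 489
id=9: promo_price=412 → 412
id=10: promo_price=NULL, sale_price=296 → 296
id=11: promo_price=NULL, sale_price=343 → 343
id=12: promo_price=389 → 389
id=13: promo_price=NULL, sale_price=NULL, → literal 360 → 360
id=14: promo_price=NULL, sale_price=248 → 248
id=15: promo_price=97 → 97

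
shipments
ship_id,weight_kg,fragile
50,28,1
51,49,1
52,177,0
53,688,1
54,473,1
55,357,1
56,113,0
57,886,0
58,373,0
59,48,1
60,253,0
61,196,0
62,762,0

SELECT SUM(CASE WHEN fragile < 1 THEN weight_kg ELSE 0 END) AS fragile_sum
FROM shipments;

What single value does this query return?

2760

ship_id=50: ✗
ship_id=51: ✗
ship_id=52: ✓ → 177
ship_id=53: ✗
ship_id=54: ✗
ship_id=55: ✗
ship_id=56: ✓ → 113
ship_id=57: ✓ → 886
ship_id=58: ✓ → 373
ship_id=59: ✗
ship_id=60: ✓ → 253
ship_id=61: ✓ → 196
ship_id=62: ✓ → 762
fragile_sum = 177 + 113 + 886 + 373 + 253 + 196 + 762 = 2760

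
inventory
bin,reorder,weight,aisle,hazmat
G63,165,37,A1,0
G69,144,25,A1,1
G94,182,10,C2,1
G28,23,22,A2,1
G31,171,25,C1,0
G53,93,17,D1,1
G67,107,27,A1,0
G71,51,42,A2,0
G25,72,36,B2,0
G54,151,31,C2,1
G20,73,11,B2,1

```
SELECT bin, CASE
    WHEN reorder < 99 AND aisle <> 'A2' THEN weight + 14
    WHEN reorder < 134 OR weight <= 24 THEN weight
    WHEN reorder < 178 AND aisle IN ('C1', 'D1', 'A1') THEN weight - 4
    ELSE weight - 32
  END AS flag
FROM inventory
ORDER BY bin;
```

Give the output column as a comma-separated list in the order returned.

25, 50, 22, 21, 31, -1, 33, 27, 21, 42, 10

bin=G20: reorder < 99 AND aisle <> 'A2' → 25
bin=G25: reorder < 99 AND aisle <> 'A2' → 50
bin=G28: reorder < 134 OR weight <= 24 → 22
bin=G31: reorder < 178 AND aisle IN ('C1', 'D1', 'A1') → 21
bin=G53: reorder < 99 AND aisle <> 'A2' → 31
bin=G54: ELSE → -1
bin=G63: reorder < 178 AND aisle IN ('C1', 'D1', 'A1') → 33
bin=G67: reorder < 134 OR weight <= 24 → 27
bin=G69: reorder < 178 AND aisle IN ('C1', 'D1', 'A1') → 21
bin=G71: reorder < 134 OR weight <= 24 → 42
bin=G94: reorder < 134 OR weight <= 24 → 10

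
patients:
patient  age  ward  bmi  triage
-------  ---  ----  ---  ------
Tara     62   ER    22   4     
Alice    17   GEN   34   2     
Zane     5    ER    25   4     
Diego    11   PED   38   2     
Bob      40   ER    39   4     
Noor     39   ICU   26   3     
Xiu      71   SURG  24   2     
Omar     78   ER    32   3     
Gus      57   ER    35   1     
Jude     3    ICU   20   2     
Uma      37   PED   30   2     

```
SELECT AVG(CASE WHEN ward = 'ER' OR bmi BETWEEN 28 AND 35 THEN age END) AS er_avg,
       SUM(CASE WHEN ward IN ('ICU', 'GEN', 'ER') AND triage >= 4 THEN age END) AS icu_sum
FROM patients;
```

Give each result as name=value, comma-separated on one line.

[er_avg: ward = 'ER' OR bmi BETWEEN 28 AND 35]
patient=Tara: ✓ → 62
patient=Alice: ✓ → 17
patient=Zane: ✓ → 5
patient=Diego: ✗
patient=Bob: ✓ → 40
patient=Noor: ✗
patient=Xiu: ✗
patient=Omar: ✓ → 78
patient=Gus: ✓ → 57
patient=Jude: ✗
patient=Uma: ✓ → 37
er_avg = (62 + 17 + 5 + 40 + 78 + 57 + 37) / 7 = 42.2857142857
—
[icu_sum: ward IN ('ICU', 'GEN', 'ER') AND triage >= 4]
patient=Tara: ✓ → 62
patient=Alice: ✗
patient=Zane: ✓ → 5
patient=Diego: ✗
patient=Bob: ✓ → 40
patient=Noor: ✗
patient=Xiu: ✗
patient=Omar: ✗
patient=Gus: ✗
patient=Jude: ✗
patient=Uma: ✗
icu_sum = 62 + 5 + 40 = 107

er_avg=42.2857142857, icu_sum=107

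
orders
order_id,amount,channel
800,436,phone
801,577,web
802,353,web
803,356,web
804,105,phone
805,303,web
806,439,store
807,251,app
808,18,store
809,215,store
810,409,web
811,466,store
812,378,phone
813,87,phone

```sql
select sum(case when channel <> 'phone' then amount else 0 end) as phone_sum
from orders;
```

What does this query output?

3387

order_id=800: ✗
order_id=801: ✓ → 577
order_id=802: ✓ → 353
order_id=803: ✓ → 356
order_id=804: ✗
order_id=805: ✓ → 303
order_id=806: ✓ → 439
order_id=807: ✓ → 251
order_id=808: ✓ → 18
order_id=809: ✓ → 215
order_id=810: ✓ → 409
order_id=811: ✓ → 466
order_id=812: ✗
order_id=813: ✗
phone_sum = 577 + 353 + 356 + 303 + 439 + 251 + 18 + 215 + 409 + 466 = 3387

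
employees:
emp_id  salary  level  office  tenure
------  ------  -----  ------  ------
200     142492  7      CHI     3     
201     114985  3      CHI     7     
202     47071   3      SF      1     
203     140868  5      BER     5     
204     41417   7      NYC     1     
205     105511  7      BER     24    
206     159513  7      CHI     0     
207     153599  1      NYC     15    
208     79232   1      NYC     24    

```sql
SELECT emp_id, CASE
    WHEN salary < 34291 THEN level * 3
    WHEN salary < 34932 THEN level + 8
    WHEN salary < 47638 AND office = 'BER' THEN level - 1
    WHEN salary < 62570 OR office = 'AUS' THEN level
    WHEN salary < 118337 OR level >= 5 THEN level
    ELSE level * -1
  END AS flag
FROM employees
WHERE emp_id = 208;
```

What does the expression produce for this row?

emp_id = 208: salary=79232, level=1, office=NYC, tenure=24.
salary < 34291 → false
salary < 34932 → false
salary < 47638 AND office = 'BER' → false
salary < 62570 OR office = 'AUS' → false
salary < 118337 OR level >= 5 → true → 1

1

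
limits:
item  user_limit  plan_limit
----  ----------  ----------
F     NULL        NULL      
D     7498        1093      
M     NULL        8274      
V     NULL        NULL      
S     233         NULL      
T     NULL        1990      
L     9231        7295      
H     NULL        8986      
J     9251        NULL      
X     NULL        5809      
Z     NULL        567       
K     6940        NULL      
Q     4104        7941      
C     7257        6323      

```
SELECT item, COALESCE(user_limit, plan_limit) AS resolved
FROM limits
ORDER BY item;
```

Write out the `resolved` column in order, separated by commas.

7257, 7498, NULL, 8986, 9251, 6940, 9231, 8274, 4104, 233, 1990, NULL, 5809, 567

item=C: user_limit=7257 → 7257
item=D: user_limit=7498 → 7498
item=F: user_limit=NULL, plan_limit=NULL (all NULL) → NULL
item=H: user_limit=NULL, plan_limit=8986 → 8986
item=J: user_limit=9251 → 9251
item=K: user_limit=6940 → 6940
item=L: user_limit=9231 → 9231
item=M: user_limit=NULL, plan_limit=8274 → 8274
item=Q: user_limit=4104 → 4104
item=S: user_limit=233 → 233
item=T: user_limit=NULL, plan_limit=1990 → 1990
item=V: user_limit=NULL, plan_limit=NULL (all NULL) → NULL
item=X: user_limit=NULL, plan_limit=5809 → 5809
item=Z: user_limit=NULL, plan_limit=567 → 567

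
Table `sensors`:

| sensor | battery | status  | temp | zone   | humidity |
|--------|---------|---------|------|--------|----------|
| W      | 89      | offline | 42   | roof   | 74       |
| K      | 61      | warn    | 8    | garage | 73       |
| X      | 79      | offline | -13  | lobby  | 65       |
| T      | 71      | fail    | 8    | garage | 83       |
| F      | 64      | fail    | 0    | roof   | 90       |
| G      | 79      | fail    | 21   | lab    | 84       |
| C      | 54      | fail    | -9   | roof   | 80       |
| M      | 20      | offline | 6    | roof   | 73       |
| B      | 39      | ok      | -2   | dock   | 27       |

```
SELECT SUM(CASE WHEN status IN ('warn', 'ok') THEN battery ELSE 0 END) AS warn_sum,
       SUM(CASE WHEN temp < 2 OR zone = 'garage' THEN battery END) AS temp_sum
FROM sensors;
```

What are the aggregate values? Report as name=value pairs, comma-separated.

[warn_sum: status IN ('warn', 'ok')]
sensor=W: ✗
sensor=K: ✓ → 61
sensor=X: ✗
sensor=T: ✗
sensor=F: ✗
sensor=G: ✗
sensor=C: ✗
sensor=M: ✗
sensor=B: ✓ → 39
warn_sum = 61 + 39 = 100
—
[temp_sum: temp < 2 OR zone = 'garage']
sensor=W: ✗
sensor=K: ✓ → 61
sensor=X: ✓ → 79
sensor=T: ✓ → 71
sensor=F: ✓ → 64
sensor=G: ✗
sensor=C: ✓ → 54
sensor=M: ✗
sensor=B: ✓ → 39
temp_sum = 61 + 79 + 71 + 64 + 54 + 39 = 368

warn_sum=100, temp_sum=368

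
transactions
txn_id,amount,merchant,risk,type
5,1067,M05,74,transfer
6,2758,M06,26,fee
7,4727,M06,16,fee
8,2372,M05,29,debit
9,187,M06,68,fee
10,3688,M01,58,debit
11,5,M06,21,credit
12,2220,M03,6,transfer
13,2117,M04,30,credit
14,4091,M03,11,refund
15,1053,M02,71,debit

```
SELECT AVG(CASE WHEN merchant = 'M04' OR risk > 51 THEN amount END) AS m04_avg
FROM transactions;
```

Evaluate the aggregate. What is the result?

1622.4

txn_id=5: ✓ → 1067
txn_id=6: ✗
txn_id=7: ✗
txn_id=8: ✗
txn_id=9: ✓ → 187
txn_id=10: ✓ → 3688
txn_id=11: ✗
txn_id=12: ✗
txn_id=13: ✓ → 2117
txn_id=14: ✗
txn_id=15: ✓ → 1053
m04_avg = (1067 + 187 + 3688 + 2117 + 1053) / 5 = 1622.4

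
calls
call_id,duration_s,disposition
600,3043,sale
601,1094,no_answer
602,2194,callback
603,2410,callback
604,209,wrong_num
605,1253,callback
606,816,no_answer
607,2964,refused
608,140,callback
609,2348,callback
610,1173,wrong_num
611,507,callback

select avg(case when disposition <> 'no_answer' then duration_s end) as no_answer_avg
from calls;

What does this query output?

1624.1

call_id=600: ✓ → 3043
call_id=601: ✗
call_id=602: ✓ → 2194
call_id=603: ✓ → 2410
call_id=604: ✓ → 209
call_id=605: ✓ → 1253
call_id=606: ✗
call_id=607: ✓ → 2964
call_id=608: ✓ → 140
call_id=609: ✓ → 2348
call_id=610: ✓ → 1173
call_id=611: ✓ → 507
no_answer_avg = (3043 + 2194 + 2410 + 209 + 1253 + 2964 + 140 + 2348 + 1173 + 507) / 10 = 1624.1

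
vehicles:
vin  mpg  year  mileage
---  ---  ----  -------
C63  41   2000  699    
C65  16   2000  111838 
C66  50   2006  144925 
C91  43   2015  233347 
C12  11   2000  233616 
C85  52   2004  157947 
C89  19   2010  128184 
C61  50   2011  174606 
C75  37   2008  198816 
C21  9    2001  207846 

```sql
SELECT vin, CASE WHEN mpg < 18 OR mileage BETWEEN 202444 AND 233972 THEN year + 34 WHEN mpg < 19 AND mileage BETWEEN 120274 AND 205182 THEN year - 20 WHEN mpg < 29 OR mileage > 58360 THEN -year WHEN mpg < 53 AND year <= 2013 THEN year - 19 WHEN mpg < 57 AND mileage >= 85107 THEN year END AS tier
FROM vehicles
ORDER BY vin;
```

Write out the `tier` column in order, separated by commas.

vin=C12: mpg < 18 OR mileage BETWEEN 202444 AND 233972 → 2034
vin=C21: mpg < 18 OR mileage BETWEEN 202444 AND 233972 → 2035
vin=C61: mpg < 29 OR mileage > 58360 → -2011
vin=C63: mpg < 53 AND year <= 2013 → 1981
vin=C65: mpg < 18 OR mileage BETWEEN 202444 AND 233972 → 2034
vin=C66: mpg < 29 OR mileage > 58360 → -2006
vin=C75: mpg < 29 OR mileage > 58360 → -2008
vin=C85: mpg < 29 OR mileage > 58360 → -2004
vin=C89: mpg < 29 OR mileage > 58360 → -2010
vin=C91: mpg < 18 OR mileage BETWEEN 202444 AND 233972 → 2049

2034, 2035, -2011, 1981, 2034, -2006, -2008, -2004, -2010, 2049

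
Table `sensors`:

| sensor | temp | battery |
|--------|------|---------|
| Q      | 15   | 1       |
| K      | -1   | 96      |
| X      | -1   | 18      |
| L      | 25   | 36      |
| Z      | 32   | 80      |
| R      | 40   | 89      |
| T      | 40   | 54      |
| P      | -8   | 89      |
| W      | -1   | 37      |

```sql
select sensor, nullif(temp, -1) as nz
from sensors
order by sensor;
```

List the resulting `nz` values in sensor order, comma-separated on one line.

sensor=K: temp=-1 vs -1: equal → NULL
sensor=L: temp=25 vs -1: differ → 25
sensor=P: temp=-8 vs -1: differ → -8
sensor=Q: temp=15 vs -1: differ → 15
sensor=R: temp=40 vs -1: differ → 40
sensor=T: temp=40 vs -1: differ → 40
sensor=W: temp=-1 vs -1: equal → NULL
sensor=X: temp=-1 vs -1: equal → NULL
sensor=Z: temp=32 vs -1: differ → 32

NULL, 25, -8, 15, 40, 40, NULL, NULL, 32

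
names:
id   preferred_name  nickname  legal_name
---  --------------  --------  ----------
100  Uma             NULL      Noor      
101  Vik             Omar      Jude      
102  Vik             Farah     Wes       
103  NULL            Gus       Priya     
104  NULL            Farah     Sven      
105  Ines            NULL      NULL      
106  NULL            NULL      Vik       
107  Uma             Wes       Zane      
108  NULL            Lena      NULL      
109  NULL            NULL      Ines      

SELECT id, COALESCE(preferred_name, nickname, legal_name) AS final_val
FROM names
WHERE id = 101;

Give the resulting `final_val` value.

id = 101: preferred_name=Vik, nickname=Omar, legal_name=Jude.
preferred_name=Vik → Vik

Vik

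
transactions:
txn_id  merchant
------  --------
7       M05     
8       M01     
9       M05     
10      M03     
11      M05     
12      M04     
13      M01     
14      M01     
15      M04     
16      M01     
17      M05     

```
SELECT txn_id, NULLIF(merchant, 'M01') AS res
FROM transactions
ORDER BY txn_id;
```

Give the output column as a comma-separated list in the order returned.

txn_id=7: merchant=M05 vs M01: differ → M05
txn_id=8: merchant=M01 vs M01: equal → NULL
txn_id=9: merchant=M05 vs M01: differ → M05
txn_id=10: merchant=M03 vs M01: differ → M03
txn_id=11: merchant=M05 vs M01: differ → M05
txn_id=12: merchant=M04 vs M01: differ → M04
txn_id=13: merchant=M01 vs M01: equal → NULL
txn_id=14: merchant=M01 vs M01: equal → NULL
txn_id=15: merchant=M04 vs M01: differ → M04
txn_id=16: merchant=M01 vs M01: equal → NULL
txn_id=17: merchant=M05 vs M01: differ → M05

M05, NULL, M05, M03, M05, M04, NULL, NULL, M04, NULL, M05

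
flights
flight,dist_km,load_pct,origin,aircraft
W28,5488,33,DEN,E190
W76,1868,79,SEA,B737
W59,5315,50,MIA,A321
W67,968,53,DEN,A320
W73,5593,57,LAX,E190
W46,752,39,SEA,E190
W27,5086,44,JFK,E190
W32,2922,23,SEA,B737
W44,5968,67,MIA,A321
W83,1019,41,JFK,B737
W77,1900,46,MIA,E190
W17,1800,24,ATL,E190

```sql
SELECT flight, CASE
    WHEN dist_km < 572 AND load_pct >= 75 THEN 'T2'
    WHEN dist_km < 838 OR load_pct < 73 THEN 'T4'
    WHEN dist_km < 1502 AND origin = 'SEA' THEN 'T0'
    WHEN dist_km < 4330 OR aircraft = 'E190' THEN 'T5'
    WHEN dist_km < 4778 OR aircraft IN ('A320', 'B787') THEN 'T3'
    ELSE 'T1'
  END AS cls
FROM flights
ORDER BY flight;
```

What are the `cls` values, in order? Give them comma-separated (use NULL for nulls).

T4, T4, T4, T4, T4, T4, T4, T4, T4, T5, T4, T4

flight=W17: dist_km < 838 OR load_pct < 73 → T4
flight=W27: dist_km < 838 OR load_pct < 73 → T4
flight=W28: dist_km < 838 OR load_pct < 73 → T4
flight=W32: dist_km < 838 OR load_pct < 73 → T4
flight=W44: dist_km < 838 OR load_pct < 73 → T4
flight=W46: dist_km < 838 OR load_pct < 73 → T4
flight=W59: dist_km < 838 OR load_pct < 73 → T4
flight=W67: dist_km < 838 OR load_pct < 73 → T4
flight=W73: dist_km < 838 OR load_pct < 73 → T4
flight=W76: dist_km < 4330 OR aircraft = 'E190' → T5
flight=W77: dist_km < 838 OR load_pct < 73 → T4
flight=W83: dist_km < 838 OR load_pct < 73 → T4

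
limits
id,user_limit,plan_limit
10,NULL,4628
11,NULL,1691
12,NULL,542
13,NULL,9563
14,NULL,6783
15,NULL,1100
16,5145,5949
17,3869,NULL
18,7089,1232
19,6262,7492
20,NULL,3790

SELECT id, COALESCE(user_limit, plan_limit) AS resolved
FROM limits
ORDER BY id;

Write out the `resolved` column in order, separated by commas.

id=10: user_limit=NULL, plan_limit=4628 → 4628
id=11: user_limit=NULL, plan_limit=1691 → 1691
id=12: user_limit=NULL, plan_limit=542 → 542
id=13: user_limit=NULL, plan_limit=9563 → 9563
id=14: user_limit=NULL, plan_limit=6783 → 6783
id=15: user_limit=NULL, plan_limit=1100 → 1100
id=16: user_limit=5145 → 5145
id=17: user_limit=3869 → 3869
id=18: user_limit=7089 → 7089
id=19: user_limit=6262 → 6262
id=20: user_limit=NULL, plan_limit=3790 → 3790

4628, 1691, 542, 9563, 6783, 1100, 5145, 3869, 7089, 6262, 3790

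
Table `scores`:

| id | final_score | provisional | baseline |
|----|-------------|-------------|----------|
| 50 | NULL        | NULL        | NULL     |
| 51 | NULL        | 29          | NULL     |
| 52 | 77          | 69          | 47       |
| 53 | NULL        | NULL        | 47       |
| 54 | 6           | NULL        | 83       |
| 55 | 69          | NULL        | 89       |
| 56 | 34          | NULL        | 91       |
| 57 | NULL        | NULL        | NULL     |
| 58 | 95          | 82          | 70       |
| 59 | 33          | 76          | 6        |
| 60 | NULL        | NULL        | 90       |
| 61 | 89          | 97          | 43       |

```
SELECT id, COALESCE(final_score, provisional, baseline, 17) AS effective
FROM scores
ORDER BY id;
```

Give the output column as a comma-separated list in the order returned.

17, 29, 77, 47, 6, 69, 34, 17, 95, 33, 90, 89

id=50: final_score=NULL, provisional=NULL, baseline=NULL, → literal 17 → 17
id=51: final_score=NULL, provisional=29 → 29
id=52: final_score=77 → 77
id=53: final_score=NULL, provisional=NULL, baseline=47 → 47
id=54: final_score=6 → 6
id=55: final_score=69 → 69
id=56: final_score=34 → 34
id=57: final_score=NULL, provisional=NULL, baseline=NULL, → literal 17 → 17
id=58: final_score=95 → 95
id=59: final_score=33 → 33
id=60: final_score=NULL, provisional=NULL, baseline=90 → 90
id=61: final_score=89 → 89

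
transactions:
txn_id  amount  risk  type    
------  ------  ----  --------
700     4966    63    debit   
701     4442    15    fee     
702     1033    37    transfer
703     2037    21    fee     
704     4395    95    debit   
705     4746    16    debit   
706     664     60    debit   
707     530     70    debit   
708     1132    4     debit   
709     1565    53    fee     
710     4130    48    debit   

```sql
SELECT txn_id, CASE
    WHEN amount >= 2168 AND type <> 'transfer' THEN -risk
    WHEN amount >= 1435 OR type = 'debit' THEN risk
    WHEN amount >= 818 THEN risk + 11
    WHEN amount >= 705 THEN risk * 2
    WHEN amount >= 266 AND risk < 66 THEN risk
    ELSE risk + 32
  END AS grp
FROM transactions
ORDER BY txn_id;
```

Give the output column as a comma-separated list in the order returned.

txn_id=700: amount >= 2168 AND type <> 'transfer' → -63
txn_id=701: amount >= 2168 AND type <> 'transfer' → -15
txn_id=702: amount >= 818 → 48
txn_id=703: amount >= 1435 OR type = 'debit' → 21
txn_id=704: amount >= 2168 AND type <> 'transfer' → -95
txn_id=705: amount >= 2168 AND type <> 'transfer' → -16
txn_id=706: amount >= 1435 OR type = 'debit' → 60
txn_id=707: amount >= 1435 OR type = 'debit' → 70
txn_id=708: amount >= 1435 OR type = 'debit' → 4
txn_id=709: amount >= 1435 OR type = 'debit' → 53
txn_id=710: amount >= 2168 AND type <> 'transfer' → -48

-63, -15, 48, 21, -95, -16, 60, 70, 4, 53, -48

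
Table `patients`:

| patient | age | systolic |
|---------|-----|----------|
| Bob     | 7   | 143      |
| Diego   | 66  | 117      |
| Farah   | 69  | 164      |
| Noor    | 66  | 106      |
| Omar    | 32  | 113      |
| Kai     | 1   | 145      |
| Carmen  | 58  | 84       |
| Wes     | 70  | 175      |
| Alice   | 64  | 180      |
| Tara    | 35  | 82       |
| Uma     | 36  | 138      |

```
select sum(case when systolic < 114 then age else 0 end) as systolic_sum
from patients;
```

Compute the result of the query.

191

patient=Bob: ✗
patient=Diego: ✗
patient=Farah: ✗
patient=Noor: ✓ → 66
patient=Omar: ✓ → 32
patient=Kai: ✗
patient=Carmen: ✓ → 58
patient=Wes: ✗
patient=Alice: ✗
patient=Tara: ✓ → 35
patient=Uma: ✗
systolic_sum = 66 + 32 + 58 + 35 = 191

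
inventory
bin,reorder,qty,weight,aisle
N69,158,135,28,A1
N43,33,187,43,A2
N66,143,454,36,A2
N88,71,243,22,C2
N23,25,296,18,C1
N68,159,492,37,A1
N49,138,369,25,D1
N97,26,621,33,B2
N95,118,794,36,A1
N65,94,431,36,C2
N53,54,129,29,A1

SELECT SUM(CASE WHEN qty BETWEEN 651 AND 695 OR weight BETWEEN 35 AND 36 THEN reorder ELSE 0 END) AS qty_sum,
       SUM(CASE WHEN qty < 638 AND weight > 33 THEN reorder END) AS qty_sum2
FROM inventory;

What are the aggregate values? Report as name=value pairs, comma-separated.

[qty_sum: qty BETWEEN 651 AND 695 OR weight BETWEEN 35 AND 36]
bin=N69: ✗
bin=N43: ✗
bin=N66: ✓ → 143
bin=N88: ✗
bin=N23: ✗
bin=N68: ✗
bin=N49: ✗
bin=N97: ✗
bin=N95: ✓ → 118
bin=N65: ✓ → 94
bin=N53: ✗
qty_sum = 143 + 118 + 94 = 355
—
[qty_sum2: qty < 638 AND weight > 33]
bin=N69: ✗
bin=N43: ✓ → 33
bin=N66: ✓ → 143
bin=N88: ✗
bin=N23: ✗
bin=N68: ✓ → 159
bin=N49: ✗
bin=N97: ✗
bin=N95: ✗
bin=N65: ✓ → 94
bin=N53: ✗
qty_sum2 = 33 + 143 + 159 + 94 = 429

qty_sum=355, qty_sum2=429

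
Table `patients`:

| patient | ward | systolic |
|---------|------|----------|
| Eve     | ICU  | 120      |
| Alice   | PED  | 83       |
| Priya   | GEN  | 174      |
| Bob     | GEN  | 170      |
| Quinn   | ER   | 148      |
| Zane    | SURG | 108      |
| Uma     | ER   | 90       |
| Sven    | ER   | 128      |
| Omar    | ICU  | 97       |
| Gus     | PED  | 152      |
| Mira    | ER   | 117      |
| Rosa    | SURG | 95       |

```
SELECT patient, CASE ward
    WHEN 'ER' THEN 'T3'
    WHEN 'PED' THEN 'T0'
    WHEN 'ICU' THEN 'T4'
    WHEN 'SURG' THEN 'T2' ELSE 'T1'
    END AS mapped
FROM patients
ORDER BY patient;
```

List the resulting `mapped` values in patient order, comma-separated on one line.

patient=Alice: ward='PED' → T0
patient=Bob: ELSE → T1
patient=Eve: ward='ICU' → T4
patient=Gus: ward='PED' → T0
patient=Mira: ward='ER' → T3
patient=Omar: ward='ICU' → T4
patient=Priya: ELSE → T1
patient=Quinn: ward='ER' → T3
patient=Rosa: ward='SURG' → T2
patient=Sven: ward='ER' → T3
patient=Uma: ward='ER' → T3
patient=Zane: ward='SURG' → T2

T0, T1, T4, T0, T3, T4, T1, T3, T2, T3, T3, T2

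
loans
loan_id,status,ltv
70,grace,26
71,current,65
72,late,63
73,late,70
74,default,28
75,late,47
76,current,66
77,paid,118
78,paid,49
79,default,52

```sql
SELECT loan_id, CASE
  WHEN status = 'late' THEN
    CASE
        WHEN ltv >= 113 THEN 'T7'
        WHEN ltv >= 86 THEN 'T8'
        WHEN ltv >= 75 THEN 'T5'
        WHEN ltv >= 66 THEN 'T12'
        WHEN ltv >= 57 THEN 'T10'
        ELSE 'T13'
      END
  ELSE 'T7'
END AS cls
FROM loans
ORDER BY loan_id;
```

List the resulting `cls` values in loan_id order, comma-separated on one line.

T7, T7, T10, T12, T7, T13, T7, T7, T7, T7

loan_id=70: status='grace' → outer ELSE → T7
loan_id=71: status='current' → outer ELSE → T7
loan_id=72: status='late' → inner[ltv >= 57] → T10
loan_id=73: status='late' → inner[ltv >= 66] → T12
loan_id=74: status='default' → outer ELSE → T7
loan_id=75: status='late' → inner[ELSE] → T13
loan_id=76: status='current' → outer ELSE → T7
loan_id=77: status='paid' → outer ELSE → T7
loan_id=78: status='paid' → outer ELSE → T7
loan_id=79: status='default' → outer ELSE → T7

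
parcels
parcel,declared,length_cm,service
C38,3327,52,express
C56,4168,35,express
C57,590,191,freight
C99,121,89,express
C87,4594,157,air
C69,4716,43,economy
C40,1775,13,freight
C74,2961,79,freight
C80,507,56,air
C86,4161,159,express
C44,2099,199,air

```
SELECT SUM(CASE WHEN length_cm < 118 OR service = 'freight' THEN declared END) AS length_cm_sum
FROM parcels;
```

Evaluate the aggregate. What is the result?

18165

parcel=C38: ✓ → 3327
parcel=C56: ✓ → 4168
parcel=C57: ✓ → 590
parcel=C99: ✓ → 121
parcel=C87: ✗
parcel=C69: ✓ → 4716
parcel=C40: ✓ → 1775
parcel=C74: ✓ → 2961
parcel=C80: ✓ → 507
parcel=C86: ✗
parcel=C44: ✗
length_cm_sum = 3327 + 4168 + 590 + 121 + 4716 + 1775 + 2961 + 507 = 18165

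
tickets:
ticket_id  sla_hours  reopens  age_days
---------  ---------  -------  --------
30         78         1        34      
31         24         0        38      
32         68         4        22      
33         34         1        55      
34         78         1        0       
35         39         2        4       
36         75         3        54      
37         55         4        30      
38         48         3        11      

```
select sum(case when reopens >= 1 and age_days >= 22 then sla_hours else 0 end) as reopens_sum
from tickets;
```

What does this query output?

ticket_id=30: ✓ → 78
ticket_id=31: ✗
ticket_id=32: ✓ → 68
ticket_id=33: ✓ → 34
ticket_id=34: ✗
ticket_id=35: ✗
ticket_id=36: ✓ → 75
ticket_id=37: ✓ → 55
ticket_id=38: ✗
reopens_sum = 78 + 68 + 34 + 75 + 55 = 310

310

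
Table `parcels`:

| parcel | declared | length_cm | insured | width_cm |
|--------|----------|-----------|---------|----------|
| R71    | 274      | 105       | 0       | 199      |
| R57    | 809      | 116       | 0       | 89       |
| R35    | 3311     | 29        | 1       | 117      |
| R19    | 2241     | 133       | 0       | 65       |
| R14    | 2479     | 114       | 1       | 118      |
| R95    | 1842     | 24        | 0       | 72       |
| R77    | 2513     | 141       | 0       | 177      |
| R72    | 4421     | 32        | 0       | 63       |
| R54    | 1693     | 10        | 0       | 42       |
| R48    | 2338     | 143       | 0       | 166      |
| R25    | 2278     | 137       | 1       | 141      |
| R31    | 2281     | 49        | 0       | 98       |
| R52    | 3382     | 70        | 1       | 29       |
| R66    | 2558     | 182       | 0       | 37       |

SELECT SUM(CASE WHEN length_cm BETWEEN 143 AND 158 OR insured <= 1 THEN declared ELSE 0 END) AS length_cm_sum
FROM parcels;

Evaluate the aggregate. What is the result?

32420

parcel=R71: ✓ → 274
parcel=R57: ✓ → 809
parcel=R35: ✓ → 3311
parcel=R19: ✓ → 2241
parcel=R14: ✓ → 2479
parcel=R95: ✓ → 1842
parcel=R77: ✓ → 2513
parcel=R72: ✓ → 4421
parcel=R54: ✓ → 1693
parcel=R48: ✓ → 2338
parcel=R25: ✓ → 2278
parcel=R31: ✓ → 2281
parcel=R52: ✓ → 3382
parcel=R66: ✓ → 2558
length_cm_sum = 274 + 809 + 3311 + 2241 + 2479 + 1842 + 2513 + 4421 + 1693 + 2338 + 2278 + 2281 + 3382 + 2558 = 32420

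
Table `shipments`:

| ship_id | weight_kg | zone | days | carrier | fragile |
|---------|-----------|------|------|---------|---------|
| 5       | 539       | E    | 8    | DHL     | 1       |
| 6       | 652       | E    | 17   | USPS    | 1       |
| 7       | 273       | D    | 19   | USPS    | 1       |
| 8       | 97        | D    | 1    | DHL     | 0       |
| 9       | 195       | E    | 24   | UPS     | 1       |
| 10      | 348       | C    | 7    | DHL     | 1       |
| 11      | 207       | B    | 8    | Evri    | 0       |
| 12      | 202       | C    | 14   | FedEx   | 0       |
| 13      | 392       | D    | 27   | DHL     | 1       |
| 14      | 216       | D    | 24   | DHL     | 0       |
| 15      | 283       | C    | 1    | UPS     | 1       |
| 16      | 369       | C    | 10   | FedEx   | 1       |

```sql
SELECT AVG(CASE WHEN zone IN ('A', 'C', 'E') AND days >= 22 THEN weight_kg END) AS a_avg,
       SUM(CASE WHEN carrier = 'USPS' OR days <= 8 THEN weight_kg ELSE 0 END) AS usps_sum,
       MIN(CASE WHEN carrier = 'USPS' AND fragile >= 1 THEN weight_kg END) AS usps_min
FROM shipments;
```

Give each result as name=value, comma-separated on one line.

[a_avg: zone IN ('A', 'C', 'E') AND days >= 22]
ship_id=5: ✗
ship_id=6: ✗
ship_id=7: ✗
ship_id=8: ✗
ship_id=9: ✓ → 195
ship_id=10: ✗
ship_id=11: ✗
ship_id=12: ✗
ship_id=13: ✗
ship_id=14: ✗
ship_id=15: ✗
ship_id=16: ✗
a_avg = 195
—
[usps_sum: carrier = 'USPS' OR days <= 8]
ship_id=5: ✓ → 539
ship_id=6: ✓ → 652
ship_id=7: ✓ → 273
ship_id=8: ✓ → 97
ship_id=9: ✗
ship_id=10: ✓ → 348
ship_id=11: ✓ → 207
ship_id=12: ✗
ship_id=13: ✗
ship_id=14: ✗
ship_id=15: ✓ → 283
ship_id=16: ✗
usps_sum = 539 + 652 + 273 + 97 + 348 + 207 + 283 = 2399
—
[usps_min: carrier = 'USPS' AND fragile >= 1]
ship_id=5: ✗
ship_id=6: ✓ → 652
ship_id=7: ✓ → 273
ship_id=8: ✗
ship_id=9: ✗
ship_id=10: ✗
ship_id=11: ✗
ship_id=12: ✗
ship_id=13: ✗
ship_id=14: ✗
ship_id=15: ✗
ship_id=16: ✗
usps_min = MIN(652, 273) = 273

a_avg=195, usps_sum=2399, usps_min=273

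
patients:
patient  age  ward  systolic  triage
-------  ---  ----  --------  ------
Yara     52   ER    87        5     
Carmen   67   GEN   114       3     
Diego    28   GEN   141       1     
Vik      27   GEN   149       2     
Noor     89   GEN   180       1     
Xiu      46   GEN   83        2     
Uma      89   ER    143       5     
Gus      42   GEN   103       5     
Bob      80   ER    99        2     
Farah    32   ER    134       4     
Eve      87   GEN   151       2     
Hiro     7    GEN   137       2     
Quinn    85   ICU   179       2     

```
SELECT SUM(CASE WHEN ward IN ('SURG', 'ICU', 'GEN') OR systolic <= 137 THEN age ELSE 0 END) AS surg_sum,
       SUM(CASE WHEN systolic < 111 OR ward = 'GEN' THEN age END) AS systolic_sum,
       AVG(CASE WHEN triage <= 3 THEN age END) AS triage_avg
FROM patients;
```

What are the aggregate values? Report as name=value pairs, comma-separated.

[surg_sum: ward IN ('SURG', 'ICU', 'GEN') OR systolic <= 137]
patient=Yara: ✓ → 52
patient=Carmen: ✓ → 67
patient=Diego: ✓ → 28
patient=Vik: ✓ → 27
patient=Noor: ✓ → 89
patient=Xiu: ✓ → 46
patient=Uma: ✗
patient=Gus: ✓ → 42
patient=Bob: ✓ → 80
patient=Farah: ✓ → 32
patient=Eve: ✓ → 87
patient=Hiro: ✓ → 7
patient=Quinn: ✓ → 85
surg_sum = 52 + 67 + 28 + 27 + 89 + 46 + 42 + 80 + 32 + 87 + 7 + 85 = 642
—
[systolic_sum: systolic < 111 OR ward = 'GEN']
patient=Yara: ✓ → 52
patient=Carmen: ✓ → 67
patient=Diego: ✓ → 28
patient=Vik: ✓ → 27
patient=Noor: ✓ → 89
patient=Xiu: ✓ → 46
patient=Uma: ✗
patient=Gus: ✓ → 42
patient=Bob: ✓ → 80
patient=Farah: ✗
patient=Eve: ✓ → 87
patient=Hiro: ✓ → 7
patient=Quinn: ✗
systolic_sum = 52 + 67 + 28 + 27 + 89 + 46 + 42 + 80 + 87 + 7 = 525
—
[triage_avg: triage <= 3]
patient=Yara: ✗
patient=Carmen: ✓ → 67
patient=Diego: ✓ → 28
patient=Vik: ✓ → 27
patient=Noor: ✓ → 89
patient=Xiu: ✓ → 46
patient=Uma: ✗
patient=Gus: ✗
patient=Bob: ✓ → 80
patient=Farah: ✗
patient=Eve: ✓ → 87
patient=Hiro: ✓ → 7
patient=Quinn: ✓ → 85
triage_avg = (67 + 28 + 27 + 89 + 46 + 80 + 87 + 7 + 85) / 9 = 57.3333333333

surg_sum=642, systolic_sum=525, triage_avg=57.3333333333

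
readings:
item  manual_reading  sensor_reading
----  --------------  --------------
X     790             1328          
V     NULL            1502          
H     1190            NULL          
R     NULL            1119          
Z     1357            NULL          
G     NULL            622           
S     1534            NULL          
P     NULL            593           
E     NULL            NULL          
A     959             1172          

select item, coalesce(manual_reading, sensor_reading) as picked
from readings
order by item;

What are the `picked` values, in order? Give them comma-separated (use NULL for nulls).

959, NULL, 622, 1190, 593, 1119, 1534, 1502, 790, 1357

item=A: manual_reading=959 → 959
item=E: manual_reading=NULL, sensor_reading=NULL (all NULL) → NULL
item=G: manual_reading=NULL, sensor_reading=622 → 622
item=H: manual_reading=1190 → 1190
item=P: manual_reading=NULL, sensor_reading=593 → 593
item=R: manual_reading=NULL, sensor_reading=1119 → 1119
item=S: manual_reading=1534 → 1534
item=V: manual_reading=NULL, sensor_reading=1502 → 1502
item=X: manual_reading=790 → 790
item=Z: manual_reading=1357 → 1357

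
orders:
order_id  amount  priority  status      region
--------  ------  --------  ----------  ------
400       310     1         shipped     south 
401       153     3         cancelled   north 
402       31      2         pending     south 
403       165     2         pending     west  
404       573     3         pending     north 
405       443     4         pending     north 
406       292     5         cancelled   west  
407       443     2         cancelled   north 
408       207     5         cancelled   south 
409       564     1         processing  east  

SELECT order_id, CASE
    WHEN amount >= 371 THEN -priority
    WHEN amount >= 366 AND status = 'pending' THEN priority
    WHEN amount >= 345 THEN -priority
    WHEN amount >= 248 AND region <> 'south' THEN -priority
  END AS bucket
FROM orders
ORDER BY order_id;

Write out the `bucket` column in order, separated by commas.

NULL, NULL, NULL, NULL, -3, -4, -5, -2, NULL, -1

order_id=400: (no match → NULL) → NULL
order_id=401: (no match → NULL) → NULL
order_id=402: (no match → NULL) → NULL
order_id=403: (no match → NULL) → NULL
order_id=404: amount >= 371 → -3
order_id=405: amount >= 371 → -4
order_id=406: amount >= 248 AND region <> 'south' → -5
order_id=407: amount >= 371 → -2
order_id=408: (no match → NULL) → NULL
order_id=409: amount >= 371 → -1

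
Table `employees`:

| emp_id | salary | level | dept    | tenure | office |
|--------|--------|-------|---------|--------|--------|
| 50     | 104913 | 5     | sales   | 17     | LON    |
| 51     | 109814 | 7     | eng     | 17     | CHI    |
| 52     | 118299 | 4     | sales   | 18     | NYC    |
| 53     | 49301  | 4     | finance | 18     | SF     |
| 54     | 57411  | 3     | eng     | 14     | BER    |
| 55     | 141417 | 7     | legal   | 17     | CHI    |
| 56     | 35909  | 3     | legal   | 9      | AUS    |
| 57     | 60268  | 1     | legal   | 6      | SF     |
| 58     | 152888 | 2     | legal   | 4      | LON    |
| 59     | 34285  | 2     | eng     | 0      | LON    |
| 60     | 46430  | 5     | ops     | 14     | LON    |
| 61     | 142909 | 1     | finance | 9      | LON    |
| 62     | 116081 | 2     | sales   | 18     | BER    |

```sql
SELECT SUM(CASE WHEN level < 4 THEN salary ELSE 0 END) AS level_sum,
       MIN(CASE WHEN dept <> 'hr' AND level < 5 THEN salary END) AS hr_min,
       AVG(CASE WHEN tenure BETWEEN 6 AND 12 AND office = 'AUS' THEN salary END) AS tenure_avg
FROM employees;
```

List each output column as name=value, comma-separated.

[level_sum: level < 4]
emp_id=50: ✗
emp_id=51: ✗
emp_id=52: ✗
emp_id=53: ✗
emp_id=54: ✓ → 57411
emp_id=55: ✗
emp_id=56: ✓ → 35909
emp_id=57: ✓ → 60268
emp_id=58: ✓ → 152888
emp_id=59: ✓ → 34285
emp_id=60: ✗
emp_id=61: ✓ → 142909
emp_id=62: ✓ → 116081
level_sum = 57411 + 35909 + 60268 + 152888 + 34285 + 142909 + 116081 = 599751
—
[hr_min: dept <> 'hr' AND level < 5]
emp_id=50: ✗
emp_id=51: ✗
emp_id=52: ✓ → 118299
emp_id=53: ✓ → 49301
emp_id=54: ✓ → 57411
emp_id=55: ✗
emp_id=56: ✓ → 35909
emp_id=57: ✓ → 60268
emp_id=58: ✓ → 152888
emp_id=59: ✓ → 34285
emp_id=60: ✗
emp_id=61: ✓ → 142909
emp_id=62: ✓ → 116081
hr_min = MIN(118299, 49301, 57411, 35909, 60268, 152888, 34285, 142909, 116081) = 34285
—
[tenure_avg: tenure BETWEEN 6 AND 12 AND office = 'AUS']
emp_id=50: ✗
emp_id=51: ✗
emp_id=52: ✗
emp_id=53: ✗
emp_id=54: ✗
emp_id=55: ✗
emp_id=56: ✓ → 35909
emp_id=57: ✗
emp_id=58: ✗
emp_id=59: ✗
emp_id=60: ✗
emp_id=61: ✗
emp_id=62: ✗
tenure_avg = 35909

level_sum=599751, hr_min=34285, tenure_avg=35909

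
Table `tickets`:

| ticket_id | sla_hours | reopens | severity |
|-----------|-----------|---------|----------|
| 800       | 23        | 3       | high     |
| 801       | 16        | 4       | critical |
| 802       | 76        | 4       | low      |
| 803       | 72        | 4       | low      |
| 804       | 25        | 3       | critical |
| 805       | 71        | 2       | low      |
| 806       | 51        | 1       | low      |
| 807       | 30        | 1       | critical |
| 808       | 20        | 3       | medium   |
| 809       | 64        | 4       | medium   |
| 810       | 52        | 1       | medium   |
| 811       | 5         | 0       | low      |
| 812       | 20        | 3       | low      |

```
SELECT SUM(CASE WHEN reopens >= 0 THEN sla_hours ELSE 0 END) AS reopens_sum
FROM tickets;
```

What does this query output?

525

ticket_id=800: ✓ → 23
ticket_id=801: ✓ → 16
ticket_id=802: ✓ → 76
ticket_id=803: ✓ → 72
ticket_id=804: ✓ → 25
ticket_id=805: ✓ → 71
ticket_id=806: ✓ → 51
ticket_id=807: ✓ → 30
ticket_id=808: ✓ → 20
ticket_id=809: ✓ → 64
ticket_id=810: ✓ → 52
ticket_id=811: ✓ → 5
ticket_id=812: ✓ → 20
reopens_sum = 23 + 16 + 76 + 72 + 25 + 71 + 51 + 30 + 20 + 64 + 52 + 5 + 20 = 525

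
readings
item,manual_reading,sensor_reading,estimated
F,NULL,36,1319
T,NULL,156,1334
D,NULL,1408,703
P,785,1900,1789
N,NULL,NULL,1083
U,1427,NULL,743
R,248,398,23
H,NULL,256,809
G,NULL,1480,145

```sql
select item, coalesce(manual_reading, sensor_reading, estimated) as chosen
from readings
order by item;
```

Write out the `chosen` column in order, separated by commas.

1408, 36, 1480, 256, 1083, 785, 248, 156, 1427

item=D: manual_reading=NULL, sensor_reading=1408 → 1408
item=F: manual_reading=NULL, sensor_reading=36 → 36
item=G: manual_reading=NULL, sensor_reading=1480 → 1480
item=H: manual_reading=NULL, sensor_reading=256 → 256
item=N: manual_reading=NULL, sensor_reading=NULL, estimated=1083 → 1083
item=P: manual_reading=785 → 785
item=R: manual_reading=248 → 248
item=T: manual_reading=NULL, sensor_reading=156 → 156
item=U: manual_reading=1427 → 1427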